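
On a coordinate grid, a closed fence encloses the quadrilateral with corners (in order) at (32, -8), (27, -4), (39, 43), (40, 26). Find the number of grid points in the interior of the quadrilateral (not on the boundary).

225

Using the shoelace formula, 2A = |[32·(-4) − 27·(-8)] + [27·43 − 39·(-4)] + [39·26 − 40·43] + [40·(-8) − 32·26]| = 453, so the area is 453/2.
The number of boundary lattice points is Σ gcd(|Δx|,|Δy|) = gcd(5,4) + gcd(12,47) + gcd(1,17) + gcd(8,34) = 1+1+1+2 = 5.
By Pick's theorem A = I + B/2 − 1, so I = 453/2 − 5/2 + 1 = 225.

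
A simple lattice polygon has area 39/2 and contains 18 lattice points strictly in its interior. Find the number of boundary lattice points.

5

Pick's theorem gives A = I + B/2 − 1, so B = 2(A − I + 1) = 2(39/2 − 18 + 1) = 5.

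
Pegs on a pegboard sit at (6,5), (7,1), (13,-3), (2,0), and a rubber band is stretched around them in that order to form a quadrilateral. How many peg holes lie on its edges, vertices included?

Along each edge there are gcd(|Δx|,|Δy|)+1 lattice points, so counting each shared vertex once the boundary has gcd(1,4) + gcd(6,4) + gcd(11,3) + gcd(4,5) = 1+2+1+1 = 5.

5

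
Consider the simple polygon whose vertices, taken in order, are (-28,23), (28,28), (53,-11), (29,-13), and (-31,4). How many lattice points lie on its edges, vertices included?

The number of boundary lattice points is Σ gcd(|Δx|,|Δy|) = gcd(56,5) + gcd(25,39) + gcd(24,2) + gcd(60,17) + gcd(3,19) = 1+1+2+1+1 = 6.

6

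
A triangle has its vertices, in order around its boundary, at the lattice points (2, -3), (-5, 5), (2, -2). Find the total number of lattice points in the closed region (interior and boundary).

9

By the shoelace formula, twice the signed area is |(2·5 − (-5)·(-3)) + ((-5)·(-2) − 2·5) + (2·(-3) − 2·(-2))| = 7, so the area is 7/2.
Summing gcd(|Δx|,|Δy|) over the edges gives the boundary count: gcd(7,8) + gcd(7,7) + gcd(0,1) = 1+7+1 = 9.
Pick's theorem gives I = A − B/2 + 1 = 7/2 − 9/2 + 1 = 0, so the closed region contains I + B = 0 + 9 = 9 lattice points.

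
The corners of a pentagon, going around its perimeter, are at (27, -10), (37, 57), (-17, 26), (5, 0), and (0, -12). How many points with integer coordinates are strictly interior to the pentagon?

1985

Using the shoelace formula, 2A = |(27·57 − 37·(-10)) + (37·26 − (-17)·57) + ((-17)·0 − 5·26) + (5·(-12) − 0·0) + (0·(-10) − 27·(-12))| = 3974, so the area is 1987.
The number of boundary lattice points is Σ gcd(|Δx|,|Δy|) = gcd(10,67) + gcd(54,31) + gcd(22,26) + gcd(5,12) + gcd(27,2) = 1+1+2+1+1 = 6.
Pick's theorem gives I = A − B/2 + 1 = 1987 − 6/2 + 1 = 1985.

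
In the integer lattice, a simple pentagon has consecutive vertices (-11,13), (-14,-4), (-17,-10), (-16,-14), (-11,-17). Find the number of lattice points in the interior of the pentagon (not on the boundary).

65

By the shoelace formula, twice the signed area is |[(-11)·(-4) − (-14)·13] + [(-14)·(-10) − (-17)·(-4)] + [(-17)·(-14) − (-16)·(-10)] + [(-16)·(-17) − (-11)·(-14)] + [(-11)·13 − (-11)·(-17)]| = 164, so the area is 82.
Along each edge there are gcd(|Δx|,|Δy|)+1 lattice points, so counting each shared vertex once the boundary has gcd(3,17) + gcd(3,6) + gcd(1,4) + gcd(5,3) + gcd(0,30) = 1+3+1+1+30 = 36.
Pick's theorem gives I = A − B/2 + 1 = 82 − 36/2 + 1 = 65.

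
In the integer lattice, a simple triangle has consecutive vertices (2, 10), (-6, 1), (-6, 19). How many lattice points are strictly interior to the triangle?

63

By the shoelace formula, twice the signed area is |(2·1 − (-6)·10) + ((-6)·19 − (-6)·1) + ((-6)·10 − 2·19)| = 144, so the area is 72.
Summing gcd(|Δx|,|Δy|) over the edges gives the boundary count: gcd(8,9) + gcd(0,18) + gcd(8,9) = 1+18+1 = 20.
Pick's theorem gives I = A − B/2 + 1 = 72 − 20/2 + 1 = 63.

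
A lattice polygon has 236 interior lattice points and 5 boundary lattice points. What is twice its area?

Pick's theorem states A = I + B/2 − 1, so A = 236 + 5/2 − 1 = 475/2.
Hence 2A = 475.

475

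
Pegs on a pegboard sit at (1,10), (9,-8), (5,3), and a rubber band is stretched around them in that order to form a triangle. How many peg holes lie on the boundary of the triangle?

4

Summing gcd(|Δx|,|Δy|) over the edges gives the boundary count: gcd(8,18) + gcd(4,11) + gcd(4,7) = 2+1+1 = 4.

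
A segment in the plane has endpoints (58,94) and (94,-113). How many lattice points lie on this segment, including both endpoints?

The number of lattice points on a segment between lattice points is gcd(|Δx|,|Δy|) + 1 = gcd(36,207) + 1 = 9 + 1 = 10.

10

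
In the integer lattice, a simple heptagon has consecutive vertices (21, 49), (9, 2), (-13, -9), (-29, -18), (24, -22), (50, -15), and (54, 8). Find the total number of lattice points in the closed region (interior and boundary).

Using the shoelace formula, 2A = |(21·2 − 9·49) + (9·(-9) − (-13)·2) + ((-13)·(-18) − (-29)·(-9)) + ((-29)·(-22) − 24·(-18)) + (24·(-15) − 50·(-22)) + (50·8 − 54·(-15)) + (54·49 − 21·8)| = 5017, so the area is 5017/2.
The number of boundary lattice points is Σ gcd(|Δx|,|Δy|) = gcd(12,47) + gcd(22,11) + gcd(16,9) + gcd(53,4) + gcd(26,7) + gcd(4,23) + gcd(33,41) = 1+11+1+1+1+1+1 = 17.
Pick's theorem gives I = A − B/2 + 1 = 5017/2 − 17/2 + 1 = 2501, so the closed region contains I + B = 2501 + 17 = 2518 lattice points.

2518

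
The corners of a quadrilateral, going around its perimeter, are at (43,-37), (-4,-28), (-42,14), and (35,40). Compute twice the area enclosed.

7769

The shoelace formula gives twice the area as |(43·(-28) − (-4)·(-37)) + ((-4)·14 − (-42)·(-28)) + ((-42)·40 − 35·14) + (35·(-37) − 43·40)| = 7769, so the area is 3884.5.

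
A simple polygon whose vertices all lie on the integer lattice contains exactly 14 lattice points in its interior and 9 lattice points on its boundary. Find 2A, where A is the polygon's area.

35

Pick's theorem states A = I + B/2 − 1, so A = 14 + 9/2 − 1 = 35/2.
Hence 2A = 35.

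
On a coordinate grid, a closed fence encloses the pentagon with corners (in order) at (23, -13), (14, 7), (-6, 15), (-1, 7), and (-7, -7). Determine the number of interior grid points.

432

Using the shoelace formula, 2A = |[23·7 − 14·(-13)] + [14·15 − (-6)·7] + [(-6)·7 − (-1)·15] + [(-1)·(-7) − (-7)·7] + [(-7)·(-13) − 23·(-7)]| = 876, so the area is 438.
Along each edge there are gcd(|Δx|,|Δy|)+1 lattice points, so counting each shared vertex once the boundary has gcd(9,20) + gcd(20,8) + gcd(5,8) + gcd(6,14) + gcd(30,6) = 1+4+1+2+6 = 14.
Pick's theorem gives I = A − B/2 + 1 = 438 − 14/2 + 1 = 432.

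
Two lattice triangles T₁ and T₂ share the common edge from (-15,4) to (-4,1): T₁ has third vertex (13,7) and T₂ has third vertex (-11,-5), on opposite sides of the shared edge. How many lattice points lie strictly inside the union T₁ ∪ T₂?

101

The union is the simple quadrilateral with vertices (-15,4), (13,7), (-4,1), (-11,-5) in order.
By the shoelace formula, twice the signed area is |[(-15)·7 − 13·4] + [13·1 − (-4)·7] + [(-4)·(-5) − (-11)·1] + [(-11)·4 − (-15)·(-5)]| = 204, so the area is 102.
Summing gcd(|Δx|,|Δy|) over the edges gives the boundary count: gcd(28,3) + gcd(17,6) + gcd(7,6) + gcd(4,9) = 1+1+1+1 = 4.
By Pick's theorem I = A − B/2 + 1 = 102 − 4/2 + 1 = 101.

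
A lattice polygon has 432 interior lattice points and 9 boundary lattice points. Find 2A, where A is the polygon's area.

Pick's theorem states A = I + B/2 − 1, so A = 432 + 9/2 − 1 = 871/2.
Hence 2A = 871.

871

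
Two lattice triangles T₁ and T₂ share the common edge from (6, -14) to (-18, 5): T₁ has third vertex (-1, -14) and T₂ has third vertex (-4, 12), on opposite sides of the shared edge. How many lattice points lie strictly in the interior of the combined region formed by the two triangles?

The union is the simple quadrilateral with vertices (6, -14), (-1, -14), (-18, 5), (-4, 12) in order.
Using the shoelace formula, 2A = |[6·(-14) − (-1)·(-14)] + [(-1)·5 − (-18)·(-14)] + [(-18)·12 − (-4)·5] + [(-4)·(-14) − 6·12]| = 567, so the area is 283.5.
Along each edge there are gcd(|Δx|,|Δy|)+1 lattice points, so counting each shared vertex once the boundary has gcd(7,0) + gcd(17,19) + gcd(14,7) + gcd(10,26) = 7+1+7+2 = 17.
By Pick's theorem I = A − B/2 + 1 = 283.5 − 17/2 + 1 = 276.

276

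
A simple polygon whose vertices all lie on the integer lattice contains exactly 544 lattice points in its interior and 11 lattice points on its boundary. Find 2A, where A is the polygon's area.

1097

Pick's theorem states A = I + B/2 − 1, so A = 544 + 11/2 − 1 = 1097/2.
Hence 2A = 1097.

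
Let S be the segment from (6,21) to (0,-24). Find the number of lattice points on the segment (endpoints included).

4

The number of lattice points on a segment between lattice points is gcd(|Δx|,|Δy|) + 1 = gcd(6,45) + 1 = 3 + 1 = 4.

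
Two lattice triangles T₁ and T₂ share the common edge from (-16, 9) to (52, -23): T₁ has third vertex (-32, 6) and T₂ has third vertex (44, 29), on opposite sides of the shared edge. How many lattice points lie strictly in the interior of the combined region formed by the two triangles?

1986

The union is the simple quadrilateral with vertices (-16, 9), (-32, 6), (52, -23), (44, 29) in order.
Using the shoelace formula, 2A = |[(-16)·6 − (-32)·9] + [(-32)·(-23) − 52·6] + [52·29 − 44·(-23)] + [44·9 − (-16)·29]| = 3996, so the area is 1998.
The number of boundary lattice points is Σ gcd(|Δx|,|Δy|) = gcd(16,3) + gcd(84,29) + gcd(8,52) + gcd(60,20) = 1+1+4+20 = 26.
By Pick's theorem I = A − B/2 + 1 = 1998 − 26/2 + 1 = 1986.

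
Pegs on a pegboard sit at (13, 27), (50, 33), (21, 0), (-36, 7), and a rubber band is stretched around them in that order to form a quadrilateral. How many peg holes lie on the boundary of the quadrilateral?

4

Along each edge there are gcd(|Δx|,|Δy|)+1 lattice points, so counting each shared vertex once the boundary has gcd(37,6) + gcd(29,33) + gcd(57,7) + gcd(49,20) = 1+1+1+1 = 4.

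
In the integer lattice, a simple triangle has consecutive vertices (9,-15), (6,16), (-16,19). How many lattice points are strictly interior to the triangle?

336

The shoelace formula gives twice the area as |[9·16 − 6·(-15)] + [6·19 − (-16)·16] + [(-16)·(-15) − 9·19]| = 673, so the area is 673/2.
The number of boundary lattice points is Σ gcd(|Δx|,|Δy|) = gcd(3,31) + gcd(22,3) + gcd(25,34) = 1+1+1 = 3.
Pick's theorem gives I = A − B/2 + 1 = 673/2 − 3/2 + 1 = 336.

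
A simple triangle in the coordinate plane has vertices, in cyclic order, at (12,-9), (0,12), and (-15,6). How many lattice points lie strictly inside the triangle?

The shoelace formula gives twice the area as |[12·12 − 0·(-9)] + [0·6 − (-15)·12] + [(-15)·(-9) − 12·6]| = 387, so the area is 193.5.
Summing gcd(|Δx|,|Δy|) over the edges gives the boundary count: gcd(12,21) + gcd(15,6) + gcd(27,15) = 3+3+3 = 9.
Pick's theorem gives I = A − B/2 + 1 = 193.5 − 9/2 + 1 = 190.

190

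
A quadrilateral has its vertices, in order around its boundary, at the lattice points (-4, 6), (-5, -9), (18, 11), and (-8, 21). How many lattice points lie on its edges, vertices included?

The number of boundary lattice points is Σ gcd(|Δx|,|Δy|) = gcd(1,15) + gcd(23,20) + gcd(26,10) + gcd(4,15) = 1+1+2+1 = 5.

5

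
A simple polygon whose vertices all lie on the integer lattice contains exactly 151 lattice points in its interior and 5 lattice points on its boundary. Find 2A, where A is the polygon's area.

305

By Pick's theorem, A = I + B/2 − 1 = 151 + 5/2 − 1 = 305/2.
Hence 2A = 305.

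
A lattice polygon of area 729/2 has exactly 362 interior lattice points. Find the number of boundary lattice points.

Pick's theorem gives A = I + B/2 − 1, so B = 2(A − I + 1) = 2(729/2 − 362 + 1) = 7.

7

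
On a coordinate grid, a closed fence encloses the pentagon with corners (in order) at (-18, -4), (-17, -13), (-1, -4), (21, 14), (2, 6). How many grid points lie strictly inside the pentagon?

238

By the shoelace formula, twice the signed area is |[(-18)·(-13) − (-17)·(-4)] + [(-17)·(-4) − (-1)·(-13)] + [(-1)·14 − 21·(-4)] + [21·6 − 2·14] + [2·(-4) − (-18)·6]| = 489, so the area is 244.5.
Along each edge there are gcd(|Δx|,|Δy|)+1 lattice points, so counting each shared vertex once the boundary has gcd(1,9) + gcd(16,9) + gcd(22,18) + gcd(19,8) + gcd(20,10) = 1+1+2+1+10 = 15.
By Pick's theorem A = I + B/2 − 1, so I = 244.5 − 15/2 + 1 = 238.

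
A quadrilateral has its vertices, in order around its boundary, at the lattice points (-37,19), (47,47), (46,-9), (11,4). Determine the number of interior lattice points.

2273

The shoelace formula gives twice the area as |[(-37)·47 − 47·19] + [47·(-9) − 46·47] + [46·4 − 11·(-9)] + [11·19 − (-37)·4]| = 4577, so the area is 4577/2.
Along each edge there are gcd(|Δx|,|Δy|)+1 lattice points, so counting each shared vertex once the boundary has gcd(84,28) + gcd(1,56) + gcd(35,13) + gcd(48,15) = 28+1+1+3 = 33.
By Pick's theorem A = I + B/2 − 1, so I = 4577/2 − 33/2 + 1 = 2273.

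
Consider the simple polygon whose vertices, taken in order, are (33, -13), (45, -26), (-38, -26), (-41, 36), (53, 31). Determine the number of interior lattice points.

4834

By the shoelace formula, twice the signed area is |(33·(-26) − 45·(-13)) + (45·(-26) − (-38)·(-26)) + ((-38)·36 − (-41)·(-26)) + ((-41)·31 − 53·36) + (53·(-13) − 33·31)| = 9756, so the area is 4878.
The number of boundary lattice points is Σ gcd(|Δx|,|Δy|) = gcd(12,13) + gcd(83,0) + gcd(3,62) + gcd(94,5) + gcd(20,44) = 1+83+1+1+4 = 90.
Pick's theorem gives I = A − B/2 + 1 = 4878 − 90/2 + 1 = 4834.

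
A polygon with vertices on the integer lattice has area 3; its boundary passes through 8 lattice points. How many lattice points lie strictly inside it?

From Pick's theorem, I = A − B/2 + 1 = 3 − 8/2 + 1 = 0.

0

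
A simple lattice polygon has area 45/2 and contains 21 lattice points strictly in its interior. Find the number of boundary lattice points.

5

Pick's theorem gives A = I + B/2 − 1, so B = 2(A − I + 1) = 2(45/2 − 21 + 1) = 5.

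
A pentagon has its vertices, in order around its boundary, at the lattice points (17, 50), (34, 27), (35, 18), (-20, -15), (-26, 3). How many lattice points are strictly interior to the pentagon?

1761

By the shoelace formula, twice the signed area is |[17·27 − 34·50] + [34·18 − 35·27] + [35·(-15) − (-20)·18] + [(-20)·3 − (-26)·(-15)] + [(-26)·50 − 17·3]| = 3540, so the area is 1770.
Summing gcd(|Δx|,|Δy|) over the edges gives the boundary count: gcd(17,23) + gcd(1,9) + gcd(55,33) + gcd(6,18) + gcd(43,47) = 1+1+11+6+1 = 20.
Pick's theorem gives I = A − B/2 + 1 = 1770 − 20/2 + 1 = 1761.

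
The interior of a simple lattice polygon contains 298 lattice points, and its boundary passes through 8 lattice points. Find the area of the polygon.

Pick's theorem states A = I + B/2 − 1, so A = 298 + 8/2 − 1 = 301.

301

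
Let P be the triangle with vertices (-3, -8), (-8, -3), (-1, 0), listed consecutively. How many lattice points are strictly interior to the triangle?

By the shoelace formula, twice the signed area is |[(-3)·(-3) − (-8)·(-8)] + [(-8)·0 − (-1)·(-3)] + [(-1)·(-8) − (-3)·0]| = 50, so the area is 25.
The number of boundary lattice points is Σ gcd(|Δx|,|Δy|) = gcd(5,5) + gcd(7,3) + gcd(2,8) = 5+1+2 = 8.
By Pick's theorem A = I + B/2 − 1, so I = 25 − 8/2 + 1 = 22.

22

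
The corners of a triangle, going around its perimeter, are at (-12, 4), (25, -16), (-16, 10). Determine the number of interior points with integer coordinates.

The shoelace formula gives twice the area as |((-12)·(-16) − 25·4) + (25·10 − (-16)·(-16)) + ((-16)·4 − (-12)·10)| = 142, so the area is 71.
The number of boundary lattice points is Σ gcd(|Δx|,|Δy|) = gcd(37,20) + gcd(41,26) + gcd(4,6) = 1+1+2 = 4.
Pick's theorem gives I = A − B/2 + 1 = 71 − 4/2 + 1 = 70.

70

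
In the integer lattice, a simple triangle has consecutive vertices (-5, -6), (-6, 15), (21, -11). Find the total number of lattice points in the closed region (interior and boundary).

The shoelace formula gives twice the area as |[(-5)·15 − (-6)·(-6)] + [(-6)·(-11) − 21·15] + [21·(-6) − (-5)·(-11)]| = 541, so the area is 541/2.
Along each edge there are gcd(|Δx|,|Δy|)+1 lattice points, so counting each shared vertex once the boundary has gcd(1,21) + gcd(27,26) + gcd(26,5) = 1+1+1 = 3.
Pick's theorem gives I = A − B/2 + 1 = 541/2 − 3/2 + 1 = 270, so the closed region contains I + B = 270 + 3 = 273 lattice points.

273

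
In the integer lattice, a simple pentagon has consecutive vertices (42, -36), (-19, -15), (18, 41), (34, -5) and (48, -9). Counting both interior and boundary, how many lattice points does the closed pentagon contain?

The shoelace formula gives twice the area as |(42·(-15) − (-19)·(-36)) + ((-19)·41 − 18·(-15)) + (18·(-5) − 34·41) + (34·(-9) − 48·(-5)) + (48·(-36) − 42·(-9))| = 4723, so the area is 2361.5.
The number of boundary lattice points is Σ gcd(|Δx|,|Δy|) = gcd(61,21) + gcd(37,56) + gcd(16,46) + gcd(14,4) + gcd(6,27) = 1+1+2+2+3 = 9.
Pick's theorem gives I = A − B/2 + 1 = 2361.5 − 9/2 + 1 = 2358, so the closed region contains I + B = 2358 + 9 = 2367 lattice points.

2367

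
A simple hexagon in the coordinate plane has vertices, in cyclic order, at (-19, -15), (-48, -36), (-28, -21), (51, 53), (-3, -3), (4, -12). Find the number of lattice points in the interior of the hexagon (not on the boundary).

337

By the shoelace formula, twice the signed area is |[(-19)·(-36) − (-48)·(-15)] + [(-48)·(-21) − (-28)·(-36)] + [(-28)·53 − 51·(-21)] + [51·(-3) − (-3)·53] + [(-3)·(-12) − 4·(-3)] + [4·(-15) − (-19)·(-12)]| = 683, so the area is 341.5.
Along each edge there are gcd(|Δx|,|Δy|)+1 lattice points, so counting each shared vertex once the boundary has gcd(29,21) + gcd(20,15) + gcd(79,74) + gcd(54,56) + gcd(7,9) + gcd(23,3) = 1+5+1+2+1+1 = 11.
By Pick's theorem A = I + B/2 − 1, so I = 341.5 − 11/2 + 1 = 337.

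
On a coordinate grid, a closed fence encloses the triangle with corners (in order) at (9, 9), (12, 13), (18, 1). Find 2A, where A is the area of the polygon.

60

Using the shoelace formula, 2A = |(9·13 − 12·9) + (12·1 − 18·13) + (18·9 − 9·1)| = 60, so the area is 30.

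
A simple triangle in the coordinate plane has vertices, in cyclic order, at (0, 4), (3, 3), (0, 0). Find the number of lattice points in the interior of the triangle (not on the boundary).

The shoelace formula gives twice the area as |[0·3 − 3·4] + [3·0 − 0·3] + [0·4 − 0·0]| = 12, so the area is 6.
Along each edge there are gcd(|Δx|,|Δy|)+1 lattice points, so counting each shared vertex once the boundary has gcd(3,1) + gcd(3,3) + gcd(0,4) = 1+3+4 = 8.
By Pick's theorem A = I + B/2 − 1, so I = 6 − 8/2 + 1 = 3.

3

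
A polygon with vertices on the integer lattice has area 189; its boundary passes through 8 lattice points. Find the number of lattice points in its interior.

From Pick's theorem, I = A − B/2 + 1 = 189 − 8/2 + 1 = 186.

186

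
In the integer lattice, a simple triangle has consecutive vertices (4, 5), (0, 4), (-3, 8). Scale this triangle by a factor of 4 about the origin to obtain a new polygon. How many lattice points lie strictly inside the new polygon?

The shoelace formula gives twice the area as |(4·4 − 0·5) + (0·8 − (-3)·4) + ((-3)·5 − 4·8)| = 19, so the area is 19/2.
The number of boundary lattice points is Σ gcd(|Δx|,|Δy|) = gcd(4,1) + gcd(3,4) + gcd(7,3) = 1+1+1 = 3.
Scaling by 4 multiplies the area by 4² = 16 (so the new area is 152) and multiplies the boundary lattice-point count by 4, giving 12.
By Pick's theorem, the interior count of the dilated polygon is 152 − 12/2 + 1 = 147.

147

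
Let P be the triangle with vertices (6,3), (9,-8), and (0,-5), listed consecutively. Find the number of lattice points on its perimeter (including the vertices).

6

The number of boundary lattice points is Σ gcd(|Δx|,|Δy|) = gcd(3,11) + gcd(9,3) + gcd(6,8) = 1+3+2 = 6.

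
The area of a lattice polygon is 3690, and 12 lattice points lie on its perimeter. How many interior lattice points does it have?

3685

Pick's theorem A = I + B/2 − 1 rearranges to I = A − B/2 + 1 = 3690 − 12/2 + 1 = 3685.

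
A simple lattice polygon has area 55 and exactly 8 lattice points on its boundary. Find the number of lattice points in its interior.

From Pick's theorem, I = A − B/2 + 1 = 55 − 8/2 + 1 = 52.

52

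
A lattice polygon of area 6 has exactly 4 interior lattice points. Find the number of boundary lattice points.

6

Pick's theorem gives A = I + B/2 − 1, so B = 2(A − I + 1) = 2(6 − 4 + 1) = 6.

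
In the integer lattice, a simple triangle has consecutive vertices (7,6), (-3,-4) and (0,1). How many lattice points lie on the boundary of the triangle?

Along each edge there are gcd(|Δx|,|Δy|)+1 lattice points, so counting each shared vertex once the boundary has gcd(10,10) + gcd(3,5) + gcd(7,5) = 10+1+1 = 12.

12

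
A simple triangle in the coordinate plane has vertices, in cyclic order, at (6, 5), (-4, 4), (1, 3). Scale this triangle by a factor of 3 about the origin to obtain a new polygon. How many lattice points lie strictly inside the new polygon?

64

By the shoelace formula, twice the signed area is |[6·4 − (-4)·5] + [(-4)·3 − 1·4] + [1·5 − 6·3]| = 15, so the area is 7.5.
Along each edge there are gcd(|Δx|,|Δy|)+1 lattice points, so counting each shared vertex once the boundary has gcd(10,1) + gcd(5,1) + gcd(5,2) = 1+1+1 = 3.
Scaling by 3 multiplies the area by 3² = 9 (so the new area is 135/2) and multiplies the boundary lattice-point count by 3, giving 9.
By Pick's theorem, the interior count of the dilated polygon is 135/2 − 9/2 + 1 = 64.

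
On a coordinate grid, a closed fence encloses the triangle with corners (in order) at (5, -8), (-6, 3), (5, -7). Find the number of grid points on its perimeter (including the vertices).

Summing gcd(|Δx|,|Δy|) over the edges gives the boundary count: gcd(11,11) + gcd(11,10) + gcd(0,1) = 11+1+1 = 13.

13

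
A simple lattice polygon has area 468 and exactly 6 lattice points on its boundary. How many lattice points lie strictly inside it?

466

Pick's theorem A = I + B/2 − 1 rearranges to I = A − B/2 + 1 = 468 − 6/2 + 1 = 466.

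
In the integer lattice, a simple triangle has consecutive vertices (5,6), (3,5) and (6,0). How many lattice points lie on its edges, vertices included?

3

Summing gcd(|Δx|,|Δy|) over the edges gives the boundary count: gcd(2,1) + gcd(3,5) + gcd(1,6) = 1+1+1 = 3.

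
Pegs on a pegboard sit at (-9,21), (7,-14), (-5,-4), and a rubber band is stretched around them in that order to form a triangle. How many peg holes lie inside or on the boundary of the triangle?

133

By the shoelace formula, twice the signed area is |[(-9)·(-14) − 7·21] + [7·(-4) − (-5)·(-14)] + [(-5)·21 − (-9)·(-4)]| = 260, so the area is 130.
The number of boundary lattice points is Σ gcd(|Δx|,|Δy|) = gcd(16,35) + gcd(12,10) + gcd(4,25) = 1+2+1 = 4.
Pick's theorem gives I = A − B/2 + 1 = 130 − 4/2 + 1 = 129, so the closed region contains I + B = 129 + 4 = 133 lattice points.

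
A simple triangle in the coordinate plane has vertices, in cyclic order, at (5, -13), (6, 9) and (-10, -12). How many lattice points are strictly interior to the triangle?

165

By the shoelace formula, twice the signed area is |(5·9 − 6·(-13)) + (6·(-12) − (-10)·9) + ((-10)·(-13) − 5·(-12))| = 331, so the area is 165.5.
Summing gcd(|Δx|,|Δy|) over the edges gives the boundary count: gcd(1,22) + gcd(16,21) + gcd(15,1) = 1+1+1 = 3.
By Pick's theorem A = I + B/2 − 1, so I = 165.5 − 3/2 + 1 = 165.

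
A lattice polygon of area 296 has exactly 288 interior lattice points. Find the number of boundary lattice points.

18

Pick's theorem gives A = I + B/2 − 1, so B = 2(A − I + 1) = 2(296 − 288 + 1) = 18.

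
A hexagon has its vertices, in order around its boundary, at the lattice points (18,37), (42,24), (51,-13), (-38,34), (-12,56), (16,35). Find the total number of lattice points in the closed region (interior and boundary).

By the shoelace formula, twice the signed area is |(18·24 − 42·37) + (42·(-13) − 51·24) + (51·34 − (-38)·(-13)) + ((-38)·56 − (-12)·34) + ((-12)·35 − 16·56) + (16·37 − 18·35)| = 4726, so the area is 2363.
The number of boundary lattice points is Σ gcd(|Δx|,|Δy|) = gcd(24,13) + gcd(9,37) + gcd(89,47) + gcd(26,22) + gcd(28,21) + gcd(2,2) = 1+1+1+2+7+2 = 14.
Pick's theorem gives I = A − B/2 + 1 = 2363 − 14/2 + 1 = 2357, so the closed region contains I + B = 2357 + 14 = 2371 lattice points.

2371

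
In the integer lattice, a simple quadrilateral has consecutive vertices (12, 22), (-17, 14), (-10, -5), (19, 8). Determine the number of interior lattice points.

548

By the shoelace formula, twice the signed area is |[12·14 − (-17)·22] + [(-17)·(-5) − (-10)·14] + [(-10)·8 − 19·(-5)] + [19·22 − 12·8]| = 1104, so the area is 552.
Along each edge there are gcd(|Δx|,|Δy|)+1 lattice points, so counting each shared vertex once the boundary has gcd(29,8) + gcd(7,19) + gcd(29,13) + gcd(7,14) = 1+1+1+7 = 10.
By Pick's theorem A = I + B/2 − 1, so I = 552 − 10/2 + 1 = 548.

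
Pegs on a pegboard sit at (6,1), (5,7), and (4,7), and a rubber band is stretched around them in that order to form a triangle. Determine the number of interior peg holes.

2

By the shoelace formula, twice the signed area is |(6·7 − 5·1) + (5·7 − 4·7) + (4·1 − 6·7)| = 6, so the area is 3.
The number of boundary lattice points is Σ gcd(|Δx|,|Δy|) = gcd(1,6) + gcd(1,0) + gcd(2,6) = 1+1+2 = 4.
Pick's theorem gives I = A − B/2 + 1 = 3 − 4/2 + 1 = 2.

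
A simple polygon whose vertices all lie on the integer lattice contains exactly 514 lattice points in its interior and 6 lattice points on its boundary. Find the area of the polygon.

516

By Pick's theorem, A = I + B/2 − 1 = 514 + 6/2 − 1 = 516.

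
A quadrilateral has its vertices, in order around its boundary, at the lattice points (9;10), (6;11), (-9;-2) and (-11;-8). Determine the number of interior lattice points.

67

By the shoelace formula, twice the signed area is |[9·11 − 6·10] + [6·(-2) − (-9)·11] + [(-9)·(-8) − (-11)·(-2)] + [(-11)·10 − 9·(-8)]| = 138, so the area is 69.
The number of boundary lattice points is Σ gcd(|Δx|,|Δy|) = gcd(3,1) + gcd(15,13) + gcd(2,6) + gcd(20,18) = 1+1+2+2 = 6.
By Pick's theorem A = I + B/2 − 1, so I = 69 − 6/2 + 1 = 67.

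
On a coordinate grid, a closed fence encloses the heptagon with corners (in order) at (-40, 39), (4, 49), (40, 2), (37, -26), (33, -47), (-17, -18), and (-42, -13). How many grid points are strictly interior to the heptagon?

5069

Using the shoelace formula, 2A = |[(-40)·49 − 4·39] + [4·2 − 40·49] + [40·(-26) − 37·2] + [37·(-47) − 33·(-26)] + [33·(-18) − (-17)·(-47)] + [(-17)·(-13) − (-42)·(-18)] + [(-42)·39 − (-40)·(-13)]| = 10149, so the area is 5074.5.
Along each edge there are gcd(|Δx|,|Δy|)+1 lattice points, so counting each shared vertex once the boundary has gcd(44,10) + gcd(36,47) + gcd(3,28) + gcd(4,21) + gcd(50,29) + gcd(25,5) + gcd(2,52) = 2+1+1+1+1+5+2 = 13.
Pick's theorem gives I = A − B/2 + 1 = 5074.5 − 13/2 + 1 = 5069.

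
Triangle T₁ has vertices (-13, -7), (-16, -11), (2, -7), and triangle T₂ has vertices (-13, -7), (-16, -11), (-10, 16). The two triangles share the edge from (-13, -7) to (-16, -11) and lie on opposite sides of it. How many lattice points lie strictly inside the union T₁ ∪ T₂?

49

The union is the simple quadrilateral with vertices (-13, -7), (2, -7), (-16, -11), (-10, 16) in order.
By the shoelace formula, twice the signed area is |[(-13)·(-7) − 2·(-7)] + [2·(-11) − (-16)·(-7)] + [(-16)·16 − (-10)·(-11)] + [(-10)·(-7) − (-13)·16]| = 117, so the area is 117/2.
Summing gcd(|Δx|,|Δy|) over the edges gives the boundary count: gcd(15,0) + gcd(18,4) + gcd(6,27) + gcd(3,23) = 15+2+3+1 = 21.
By Pick's theorem I = A − B/2 + 1 = 117/2 − 21/2 + 1 = 49.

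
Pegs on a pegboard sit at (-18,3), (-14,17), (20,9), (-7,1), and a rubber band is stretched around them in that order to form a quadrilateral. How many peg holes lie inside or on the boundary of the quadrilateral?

By the shoelace formula, twice the signed area is |[(-18)·17 − (-14)·3] + [(-14)·9 − 20·17] + [20·1 − (-7)·9] + [(-7)·3 − (-18)·1]| = 650, so the area is 325.
Summing gcd(|Δx|,|Δy|) over the edges gives the boundary count: gcd(4,14) + gcd(34,8) + gcd(27,8) + gcd(11,2) = 2+2+1+1 = 6.
Pick's theorem gives I = A − B/2 + 1 = 325 − 6/2 + 1 = 323, so the closed region contains I + B = 323 + 6 = 329 lattice points.

329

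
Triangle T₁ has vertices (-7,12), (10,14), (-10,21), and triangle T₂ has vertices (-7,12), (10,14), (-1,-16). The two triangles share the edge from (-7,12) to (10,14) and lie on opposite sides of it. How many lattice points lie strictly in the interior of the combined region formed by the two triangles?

321

The union is the simple quadrilateral with vertices (-7,12), (-10,21), (10,14), (-1,-16) in order.
The shoelace formula gives twice the area as |[(-7)·21 − (-10)·12] + [(-10)·14 − 10·21] + [10·(-16) − (-1)·14] + [(-1)·12 − (-7)·(-16)]| = 647, so the area is 323.5.
Summing gcd(|Δx|,|Δy|) over the edges gives the boundary count: gcd(3,9) + gcd(20,7) + gcd(11,30) + gcd(6,28) = 3+1+1+2 = 7.
By Pick's theorem I = A − B/2 + 1 = 323.5 − 7/2 + 1 = 321.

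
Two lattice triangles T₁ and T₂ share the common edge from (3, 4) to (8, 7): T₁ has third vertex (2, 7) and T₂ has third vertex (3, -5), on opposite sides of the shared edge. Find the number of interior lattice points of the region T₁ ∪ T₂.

The union is the simple quadrilateral with vertices (3, 4), (2, 7), (8, 7), (3, -5) in order.
By the shoelace formula, twice the signed area is |[3·7 − 2·4] + [2·7 − 8·7] + [8·(-5) − 3·7] + [3·4 − 3·(-5)]| = 63, so the area is 31.5.
Summing gcd(|Δx|,|Δy|) over the edges gives the boundary count: gcd(1,3) + gcd(6,0) + gcd(5,12) + gcd(0,9) = 1+6+1+9 = 17.
By Pick's theorem I = A − B/2 + 1 = 31.5 − 17/2 + 1 = 24.

24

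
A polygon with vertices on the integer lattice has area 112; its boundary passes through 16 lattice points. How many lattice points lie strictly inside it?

From Pick's theorem, I = A − B/2 + 1 = 112 − 16/2 + 1 = 105.

105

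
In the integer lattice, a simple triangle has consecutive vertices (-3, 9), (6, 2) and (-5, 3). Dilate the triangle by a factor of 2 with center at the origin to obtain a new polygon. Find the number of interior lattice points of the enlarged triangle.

133

By the shoelace formula, twice the signed area is |((-3)·2 − 6·9) + (6·3 − (-5)·2) + ((-5)·9 − (-3)·3)| = 68, so the area is 34.
Along each edge there are gcd(|Δx|,|Δy|)+1 lattice points, so counting each shared vertex once the boundary has gcd(9,7) + gcd(11,1) + gcd(2,6) = 1+1+2 = 4.
Scaling by 2 multiplies the area by 2² = 4 (so the new area is 136) and multiplies the boundary lattice-point count by 2, giving 8.
By Pick's theorem, the interior count of the dilated polygon is 136 − 8/2 + 1 = 133.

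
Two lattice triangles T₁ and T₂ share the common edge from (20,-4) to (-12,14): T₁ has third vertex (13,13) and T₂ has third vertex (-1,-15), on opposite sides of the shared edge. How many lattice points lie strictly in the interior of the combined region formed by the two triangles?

573

The union is the simple quadrilateral with vertices (20,-4), (13,13), (-12,14), (-1,-15) in order.
Using the shoelace formula, 2A = |(20·13 − 13·(-4)) + (13·14 − (-12)·13) + ((-12)·(-15) − (-1)·14) + ((-1)·(-4) − 20·(-15))| = 1148, so the area is 574.
The number of boundary lattice points is Σ gcd(|Δx|,|Δy|) = gcd(7,17) + gcd(25,1) + gcd(11,29) + gcd(21,11) = 1+1+1+1 = 4.
By Pick's theorem I = A − B/2 + 1 = 574 − 4/2 + 1 = 573.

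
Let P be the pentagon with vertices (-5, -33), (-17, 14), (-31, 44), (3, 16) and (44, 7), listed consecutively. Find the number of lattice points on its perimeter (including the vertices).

7

The number of boundary lattice points is Σ gcd(|Δx|,|Δy|) = gcd(12,47) + gcd(14,30) + gcd(34,28) + gcd(41,9) + gcd(49,40) = 1+2+2+1+1 = 7.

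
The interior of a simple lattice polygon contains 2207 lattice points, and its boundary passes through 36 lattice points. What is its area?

2224

Pick's theorem states A = I + B/2 − 1, so A = 2207 + 36/2 − 1 = 2224.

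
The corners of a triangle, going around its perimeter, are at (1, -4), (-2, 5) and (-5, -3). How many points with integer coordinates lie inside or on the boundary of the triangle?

By the shoelace formula, twice the signed area is |[1·5 − (-2)·(-4)] + [(-2)·(-3) − (-5)·5] + [(-5)·(-4) − 1·(-3)]| = 51, so the area is 51/2.
Summing gcd(|Δx|,|Δy|) over the edges gives the boundary count: gcd(3,9) + gcd(3,8) + gcd(6,1) = 3+1+1 = 5.
Pick's theorem gives I = A − B/2 + 1 = 51/2 − 5/2 + 1 = 24, so the closed region contains I + B = 24 + 5 = 29 lattice points.

29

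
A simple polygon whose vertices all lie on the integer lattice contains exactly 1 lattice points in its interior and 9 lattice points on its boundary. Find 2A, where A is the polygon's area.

9

Pick's theorem states A = I + B/2 − 1, so A = 1 + 9/2 − 1 = 9/2.
Hence 2A = 9.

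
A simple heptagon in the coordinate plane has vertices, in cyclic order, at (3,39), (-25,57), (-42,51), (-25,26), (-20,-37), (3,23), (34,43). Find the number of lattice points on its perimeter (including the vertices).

8

The number of boundary lattice points is Σ gcd(|Δx|,|Δy|) = gcd(28,18) + gcd(17,6) + gcd(17,25) + gcd(5,63) + gcd(23,60) + gcd(31,20) + gcd(31,4) = 2+1+1+1+1+1+1 = 8.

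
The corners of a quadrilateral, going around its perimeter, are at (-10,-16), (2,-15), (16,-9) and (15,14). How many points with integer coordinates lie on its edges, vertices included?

9

Summing gcd(|Δx|,|Δy|) over the edges gives the boundary count: gcd(12,1) + gcd(14,6) + gcd(1,23) + gcd(25,30) = 1+2+1+5 = 9.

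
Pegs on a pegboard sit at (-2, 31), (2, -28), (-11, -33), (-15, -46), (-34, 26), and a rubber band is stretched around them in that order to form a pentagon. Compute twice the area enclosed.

By the shoelace formula, twice the signed area is |[(-2)·(-28) − 2·31] + [2·(-33) − (-11)·(-28)] + [(-11)·(-46) − (-15)·(-33)] + [(-15)·26 − (-34)·(-46)] + [(-34)·31 − (-2)·26]| = 3325, so the area is 1662.5.

3325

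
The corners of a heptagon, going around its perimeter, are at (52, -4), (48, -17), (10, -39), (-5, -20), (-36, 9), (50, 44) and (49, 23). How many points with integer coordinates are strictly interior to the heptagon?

Using the shoelace formula, 2A = |(52·(-17) − 48·(-4)) + (48·(-39) − 10·(-17)) + (10·(-20) − (-5)·(-39)) + ((-5)·9 − (-36)·(-20)) + ((-36)·44 − 50·9) + (50·23 − 49·44) + (49·(-4) − 52·23)| = 7986, so the area is 3993.
The number of boundary lattice points is Σ gcd(|Δx|,|Δy|) = gcd(4,13) + gcd(38,22) + gcd(15,19) + gcd(31,29) + gcd(86,35) + gcd(1,21) + gcd(3,27) = 1+2+1+1+1+1+3 = 10.
Pick's theorem gives I = A − B/2 + 1 = 3993 − 10/2 + 1 = 3989.

3989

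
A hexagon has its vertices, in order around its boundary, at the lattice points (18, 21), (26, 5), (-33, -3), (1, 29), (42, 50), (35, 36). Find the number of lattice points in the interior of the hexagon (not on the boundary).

The shoelace formula gives twice the area as |(18·5 − 26·21) + (26·(-3) − (-33)·5) + ((-33)·29 − 1·(-3)) + (1·50 − 42·29) + (42·36 − 35·50) + (35·21 − 18·36)| = 2642, so the area is 1321.
The number of boundary lattice points is Σ gcd(|Δx|,|Δy|) = gcd(8,16) + gcd(59,8) + gcd(34,32) + gcd(41,21) + gcd(7,14) + gcd(17,15) = 8+1+2+1+7+1 = 20.
Pick's theorem gives I = A − B/2 + 1 = 1321 − 20/2 + 1 = 1312.

1312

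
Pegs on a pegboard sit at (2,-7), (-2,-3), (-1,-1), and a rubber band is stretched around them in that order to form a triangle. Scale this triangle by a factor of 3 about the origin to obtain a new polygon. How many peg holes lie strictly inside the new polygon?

Using the shoelace formula, 2A = |[2·(-3) − (-2)·(-7)] + [(-2)·(-1) − (-1)·(-3)] + [(-1)·(-7) − 2·(-1)]| = 12, so the area is 6.
Summing gcd(|Δx|,|Δy|) over the edges gives the boundary count: gcd(4,4) + gcd(1,2) + gcd(3,6) = 4+1+3 = 8.
Scaling by 3 multiplies the area by 3² = 9 (so the new area is 54) and multiplies the boundary lattice-point count by 3, giving 24.
By Pick's theorem, the interior count of the dilated polygon is 54 − 24/2 + 1 = 43.

43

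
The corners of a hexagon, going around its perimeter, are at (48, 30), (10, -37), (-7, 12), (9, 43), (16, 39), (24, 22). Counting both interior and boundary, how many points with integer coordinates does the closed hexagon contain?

1948

Using the shoelace formula, 2A = |(48·(-37) − 10·30) + (10·12 − (-7)·(-37)) + ((-7)·43 − 9·12) + (9·39 − 16·43) + (16·22 − 24·39) + (24·30 − 48·22)| = 3881, so the area is 3881/2.
Along each edge there are gcd(|Δx|,|Δy|)+1 lattice points, so counting each shared vertex once the boundary has gcd(38,67) + gcd(17,49) + gcd(16,31) + gcd(7,4) + gcd(8,17) + gcd(24,8) = 1+1+1+1+1+8 = 13.
Pick's theorem gives I = A − B/2 + 1 = 3881/2 − 13/2 + 1 = 1935, so the closed region contains I + B = 1935 + 13 = 1948 lattice points.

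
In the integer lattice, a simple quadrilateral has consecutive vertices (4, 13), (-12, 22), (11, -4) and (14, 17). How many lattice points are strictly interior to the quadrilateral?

The shoelace formula gives twice the area as |(4·22 − (-12)·13) + ((-12)·(-4) − 11·22) + (11·17 − 14·(-4)) + (14·13 − 4·17)| = 407, so the area is 407/2.
Along each edge there are gcd(|Δx|,|Δy|)+1 lattice points, so counting each shared vertex once the boundary has gcd(16,9) + gcd(23,26) + gcd(3,21) + gcd(10,4) = 1+1+3+2 = 7.
By Pick's theorem A = I + B/2 − 1, so I = 407/2 − 7/2 + 1 = 201.

201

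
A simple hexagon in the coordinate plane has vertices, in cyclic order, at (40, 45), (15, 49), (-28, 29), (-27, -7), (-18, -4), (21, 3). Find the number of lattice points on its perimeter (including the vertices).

8

The number of boundary lattice points is Σ gcd(|Δx|,|Δy|) = gcd(25,4) + gcd(43,20) + gcd(1,36) + gcd(9,3) + gcd(39,7) + gcd(19,42) = 1+1+1+3+1+1 = 8.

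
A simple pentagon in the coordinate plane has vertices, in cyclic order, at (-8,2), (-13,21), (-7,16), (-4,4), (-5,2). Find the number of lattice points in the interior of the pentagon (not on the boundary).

71

Using the shoelace formula, 2A = |[(-8)·21 − (-13)·2] + [(-13)·16 − (-7)·21] + [(-7)·4 − (-4)·16] + [(-4)·2 − (-5)·4] + [(-5)·2 − (-8)·2]| = 149, so the area is 74.5.
Along each edge there are gcd(|Δx|,|Δy|)+1 lattice points, so counting each shared vertex once the boundary has gcd(5,19) + gcd(6,5) + gcd(3,12) + gcd(1,2) + gcd(3,0) = 1+1+3+1+3 = 9.
Pick's theorem gives I = A − B/2 + 1 = 74.5 − 9/2 + 1 = 71.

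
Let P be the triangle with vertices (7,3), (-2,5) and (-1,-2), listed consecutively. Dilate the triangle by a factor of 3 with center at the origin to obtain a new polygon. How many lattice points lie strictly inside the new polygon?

271

By the shoelace formula, twice the signed area is |[7·5 − (-2)·3] + [(-2)·(-2) − (-1)·5] + [(-1)·3 − 7·(-2)]| = 61, so the area is 61/2.
Summing gcd(|Δx|,|Δy|) over the edges gives the boundary count: gcd(9,2) + gcd(1,7) + gcd(8,5) = 1+1+1 = 3.
Scaling by 3 multiplies the area by 3² = 9 (so the new area is 274.5) and multiplies the boundary lattice-point count by 3, giving 9.
By Pick's theorem, the interior count of the dilated polygon is 274.5 − 9/2 + 1 = 271.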